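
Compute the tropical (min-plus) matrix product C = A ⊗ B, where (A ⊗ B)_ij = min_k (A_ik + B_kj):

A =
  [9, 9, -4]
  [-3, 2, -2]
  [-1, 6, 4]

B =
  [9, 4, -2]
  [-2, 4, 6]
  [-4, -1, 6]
A ⊗ B =
  [-8, -5, 2]
  [-6, -3, -5]
  [0, 3, -3]

Apply the min-plus product entry-by-entry:
  C[0][0] = min over k of (A[0][0] + B[0][0] = 9 + 9 = 18, A[0][1] + B[1][0] = 9 + -2 = 7, A[0][2] + B[2][0] = -4 + -4 = -8) = -8 (attained at k = 2)
  C[0][1] = min over k of (A[0][0] + B[0][1] = 9 + 4 = 13, A[0][1] + B[1][1] = 9 + 4 = 13, A[0][2] + B[2][1] = -4 + -1 = -5) = -5 (attained at k = 2)
  C[0][2] = min over k of (A[0][0] + B[0][2] = 9 + -2 = 7, A[0][1] + B[1][2] = 9 + 6 = 15, A[0][2] + B[2][2] = -4 + 6 = 2) = 2 (attained at k = 2)
  C[1][0] = min over k of (A[1][0] + B[0][0] = -3 + 9 = 6, A[1][1] + B[1][0] = 2 + -2 = 0, A[1][2] + B[2][0] = -2 + -4 = -6) = -6 (attained at k = 2)
  C[1][1] = min over k of (A[1][0] + B[0][1] = -3 + 4 = 1, A[1][1] + B[1][1] = 2 + 4 = 6, A[1][2] + B[2][1] = -2 + -1 = -3) = -3 (attained at k = 2)
  C[1][2] = min over k of (A[1][0] + B[0][2] = -3 + -2 = -5, A[1][1] + B[1][2] = 2 + 6 = 8, A[1][2] + B[2][2] = -2 + 6 = 4) = -5 (attained at k = 0)
  C[2][0] = min over k of (A[2][0] + B[0][0] = -1 + 9 = 8, A[2][1] + B[1][0] = 6 + -2 = 4, A[2][2] + B[2][0] = 4 + -4 = 0) = 0 (attained at k = 2)
  C[2][1] = min over k of (A[2][0] + B[0][1] = -1 + 4 = 3, A[2][1] + B[1][1] = 6 + 4 = 10, A[2][2] + B[2][1] = 4 + -1 = 3) = 3 (attained at k = 0)
  C[2][2] = min over k of (A[2][0] + B[0][2] = -1 + -2 = -3, A[2][1] + B[1][2] = 6 + 6 = 12, A[2][2] + B[2][2] = 4 + 6 = 10) = -3 (attained at k = 0)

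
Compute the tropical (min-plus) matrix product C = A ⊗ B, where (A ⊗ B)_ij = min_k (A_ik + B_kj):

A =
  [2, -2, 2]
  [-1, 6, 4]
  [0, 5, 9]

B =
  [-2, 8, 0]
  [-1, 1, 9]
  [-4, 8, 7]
A ⊗ B =
  [-3, -1, 2]
  [-3, 7, -1]
  [-2, 6, 0]

Apply the min-plus product entry-by-entry:
  C[0][0] = min over k of (A[0][0] + B[0][0] = 2 + -2 = 0, A[0][1] + B[1][0] = -2 + -1 = -3, A[0][2] + B[2][0] = 2 + -4 = -2) = -3 (attained at k = 1)
  C[0][1] = min over k of (A[0][0] + B[0][1] = 2 + 8 = 10, A[0][1] + B[1][1] = -2 + 1 = -1, A[0][2] + B[2][1] = 2 + 8 = 10) = -1 (attained at k = 1)
  C[0][2] = min over k of (A[0][0] + B[0][2] = 2 + 0 = 2, A[0][1] + B[1][2] = -2 + 9 = 7, A[0][2] + B[2][2] = 2 + 7 = 9) = 2 (attained at k = 0)
  C[1][0] = min over k of (A[1][0] + B[0][0] = -1 + -2 = -3, A[1][1] + B[1][0] = 6 + -1 = 5, A[1][2] + B[2][0] = 4 + -4 = 0) = -3 (attained at k = 0)
  C[1][1] = min over k of (A[1][0] + B[0][1] = -1 + 8 = 7, A[1][1] + B[1][1] = 6 + 1 = 7, A[1][2] + B[2][1] = 4 + 8 = 12) = 7 (attained at k = 0)
  C[1][2] = min over k of (A[1][0] + B[0][2] = -1 + 0 = -1, A[1][1] + B[1][2] = 6 + 9 = 15, A[1][2] + B[2][2] = 4 + 7 = 11) = -1 (attained at k = 0)
  C[2][0] = min over k of (A[2][0] + B[0][0] = 0 + -2 = -2, A[2][1] + B[1][0] = 5 + -1 = 4, A[2][2] + B[2][0] = 9 + -4 = 5) = -2 (attained at k = 0)
  C[2][1] = min over k of (A[2][0] + B[0][1] = 0 + 8 = 8, A[2][1] + B[1][1] = 5 + 1 = 6, A[2][2] + B[2][1] = 9 + 8 = 17) = 6 (attained at k = 1)
  C[2][2] = min over k of (A[2][0] + B[0][2] = 0 + 0 = 0, A[2][1] + B[1][2] = 5 + 9 = 14, A[2][2] + B[2][2] = 9 + 7 = 16) = 0 (attained at k = 0)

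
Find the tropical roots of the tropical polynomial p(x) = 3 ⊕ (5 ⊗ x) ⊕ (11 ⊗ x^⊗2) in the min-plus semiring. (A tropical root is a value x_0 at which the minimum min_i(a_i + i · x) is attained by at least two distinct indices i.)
Roots: {-6, -2}

Each tropical root is a break point of the lower envelope of the lines y = a_i + i · x (there are 3 lines, with slopes 0, 1, ..., 2). Only the lines that attain the minimum somewhere contribute to roots; other lines are dominated. Here the surviving (envelope) indices are i = 2, i = 1, i = 0.
Intersections between consecutive envelope lines give the roots: for adjacent envelope indices i < j the intersection is x = (a_i − a_j) / (j − i). Reading off the sorted break points: {-6, -2}.
Verification: at each break x_0, at least two indices attain the minimum of min_i(a_i + i · x_0).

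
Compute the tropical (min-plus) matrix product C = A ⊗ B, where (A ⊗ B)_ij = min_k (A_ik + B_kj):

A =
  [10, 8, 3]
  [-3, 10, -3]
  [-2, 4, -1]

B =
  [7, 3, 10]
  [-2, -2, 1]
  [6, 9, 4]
A ⊗ B =
  [6, 6, 7]
  [3, 0, 1]
  [2, 1, 3]

Apply the min-plus product entry-by-entry:
  C[0][0] = min over k of (A[0][0] + B[0][0] = 10 + 7 = 17, A[0][1] + B[1][0] = 8 + -2 = 6, A[0][2] + B[2][0] = 3 + 6 = 9) = 6 (attained at k = 1)
  C[0][1] = min over k of (A[0][0] + B[0][1] = 10 + 3 = 13, A[0][1] + B[1][1] = 8 + -2 = 6, A[0][2] + B[2][1] = 3 + 9 = 12) = 6 (attained at k = 1)
  C[0][2] = min over k of (A[0][0] + B[0][2] = 10 + 10 = 20, A[0][1] + B[1][2] = 8 + 1 = 9, A[0][2] + B[2][2] = 3 + 4 = 7) = 7 (attained at k = 2)
  C[1][0] = min over k of (A[1][0] + B[0][0] = -3 + 7 = 4, A[1][1] + B[1][0] = 10 + -2 = 8, A[1][2] + B[2][0] = -3 + 6 = 3) = 3 (attained at k = 2)
  C[1][1] = min over k of (A[1][0] + B[0][1] = -3 + 3 = 0, A[1][1] + B[1][1] = 10 + -2 = 8, A[1][2] + B[2][1] = -3 + 9 = 6) = 0 (attained at k = 0)
  C[1][2] = min over k of (A[1][0] + B[0][2] = -3 + 10 = 7, A[1][1] + B[1][2] = 10 + 1 = 11, A[1][2] + B[2][2] = -3 + 4 = 1) = 1 (attained at k = 2)
  C[2][0] = min over k of (A[2][0] + B[0][0] = -2 + 7 = 5, A[2][1] + B[1][0] = 4 + -2 = 2, A[2][2] + B[2][0] = -1 + 6 = 5) = 2 (attained at k = 1)
  C[2][1] = min over k of (A[2][0] + B[0][1] = -2 + 3 = 1, A[2][1] + B[1][1] = 4 + -2 = 2, A[2][2] + B[2][1] = -1 + 9 = 8) = 1 (attained at k = 0)
  C[2][2] = min over k of (A[2][0] + B[0][2] = -2 + 10 = 8, A[2][1] + B[1][2] = 4 + 1 = 5, A[2][2] + B[2][2] = -1 + 4 = 3) = 3 (attained at k = 2)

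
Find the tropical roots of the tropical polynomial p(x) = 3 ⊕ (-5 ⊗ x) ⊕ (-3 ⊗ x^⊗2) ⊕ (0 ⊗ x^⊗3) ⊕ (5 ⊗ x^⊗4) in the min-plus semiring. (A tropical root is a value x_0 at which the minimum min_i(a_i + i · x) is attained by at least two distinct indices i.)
Roots: {-5, -3, -2, 8}

Each tropical root is a break point of the lower envelope of the lines y = a_i + i · x (there are 5 lines, with slopes 0, 1, ..., 4). Only the lines that attain the minimum somewhere contribute to roots; other lines are dominated. Here the surviving (envelope) indices are i = 4, i = 3, i = 2, i = 1, i = 0.
Intersections between consecutive envelope lines give the roots: for adjacent envelope indices i < j the intersection is x = (a_i − a_j) / (j − i). Reading off the sorted break points: {-5, -3, -2, 8}.
Verification: at each break x_0, at least two indices attain the minimum of min_i(a_i + i · x_0).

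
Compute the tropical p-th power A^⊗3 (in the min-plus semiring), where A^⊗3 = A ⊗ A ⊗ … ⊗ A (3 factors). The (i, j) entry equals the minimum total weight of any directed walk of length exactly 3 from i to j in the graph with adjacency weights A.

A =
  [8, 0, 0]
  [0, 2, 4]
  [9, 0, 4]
A^⊗3 =
  [0, 0, 0]
  [0, 0, 2]
  [2, 0, 0]

Each entry (A^⊗3)_ij equals the minimum over all length-3 walks i = v_0 → v_1 → … → v_3 = j of Σ_t A[v_t][v_{t+1}]. For example, for (i, j) = (0, 2) we minimise over 9 possible intermediate vertex sequences; the minimum is 0, attained along the walk 0 → 1 → 0 → 2.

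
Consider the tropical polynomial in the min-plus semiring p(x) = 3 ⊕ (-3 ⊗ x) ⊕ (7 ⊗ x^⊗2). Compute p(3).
p(3) = 0

A tropical monomial a ⊗ x^⊗i evaluates to a + i · x. Evaluating each term at x = 3:
  Term 0 contributes 3 + 0 · 3 = 3
  Term 1 contributes -3 + 1 · 3 = 0
  Term 2 contributes 7 + 2 · 3 = 13
p(3) = ⊕ of these = min[3, 0, 13] = 0.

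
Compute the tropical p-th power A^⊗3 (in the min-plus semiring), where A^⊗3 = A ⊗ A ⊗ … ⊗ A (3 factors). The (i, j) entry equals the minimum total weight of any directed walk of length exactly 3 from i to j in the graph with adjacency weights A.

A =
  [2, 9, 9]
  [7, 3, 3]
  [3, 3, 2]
A^⊗3 =
  [6, 13, 13]
  [8, 8, 7]
  [7, 7, 6]

Each entry (A^⊗3)_ij equals the minimum over all length-3 walks i = v_0 → v_1 → … → v_3 = j of Σ_t A[v_t][v_{t+1}]. For example, for (i, j) = (0, 2) we minimise over 9 possible intermediate vertex sequences; the minimum is 13, attained along the walk 0 → 0 → 0 → 2.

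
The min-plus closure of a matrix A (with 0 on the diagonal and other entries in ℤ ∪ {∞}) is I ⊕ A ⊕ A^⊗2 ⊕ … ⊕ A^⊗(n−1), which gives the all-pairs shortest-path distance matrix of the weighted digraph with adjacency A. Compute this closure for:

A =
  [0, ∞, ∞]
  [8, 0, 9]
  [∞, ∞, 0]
Closure =
  [0, ∞, ∞]
  [8, 0, 9]
  [∞, ∞, 0]

This is the Floyd-Warshall all-pairs shortest-path computation. For each intermediate vertex k = 0, 1, …, 2, update dist[i][j] ← min(dist[i][j], dist[i][k] + dist[k][j]). The final matrix gives, for each (i, j), the minimum total weight of any directed path from i to j (possibly empty when i = j).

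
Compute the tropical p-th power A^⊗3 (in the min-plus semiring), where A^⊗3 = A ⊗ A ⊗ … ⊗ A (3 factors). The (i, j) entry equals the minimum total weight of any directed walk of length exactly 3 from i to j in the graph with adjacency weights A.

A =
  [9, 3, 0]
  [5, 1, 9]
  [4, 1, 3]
A^⊗3 =
  [6, 2, 4]
  [7, 3, 6]
  [7, 3, 6]

Each entry (A^⊗3)_ij equals the minimum over all length-3 walks i = v_0 → v_1 → … → v_3 = j of Σ_t A[v_t][v_{t+1}]. For example, for (i, j) = (0, 2) we minimise over 9 possible intermediate vertex sequences; the minimum is 4, attained along the walk 0 → 2 → 0 → 2.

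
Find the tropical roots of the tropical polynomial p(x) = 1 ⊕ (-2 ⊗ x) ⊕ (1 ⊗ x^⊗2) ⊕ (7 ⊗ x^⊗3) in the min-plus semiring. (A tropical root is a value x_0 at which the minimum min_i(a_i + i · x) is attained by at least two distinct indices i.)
Roots: {-6, -3, 3}

Each tropical root is a break point of the lower envelope of the lines y = a_i + i · x (there are 4 lines, with slopes 0, 1, ..., 3). Only the lines that attain the minimum somewhere contribute to roots; other lines are dominated. Here the surviving (envelope) indices are i = 3, i = 2, i = 1, i = 0.
Intersections between consecutive envelope lines give the roots: for adjacent envelope indices i < j the intersection is x = (a_i − a_j) / (j − i). Reading off the sorted break points: {-6, -3, 3}.
Verification: at each break x_0, at least two indices attain the minimum of min_i(a_i + i · x_0).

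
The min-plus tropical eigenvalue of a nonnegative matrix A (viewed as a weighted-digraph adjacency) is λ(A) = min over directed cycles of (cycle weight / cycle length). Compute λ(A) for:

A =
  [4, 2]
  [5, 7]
λ(A) = 7/2

Enumerate directed cycles and compute their means (weight / length). Sample:
  cycle 0 → 0: weight = 4, length = 1, mean = 4/1 ≈ 4.000
  cycle 1 → 1: weight = 7, length = 1, mean = 7/1 ≈ 7.000
  cycle 0 → 1 → 0: weight = 7, length = 2, mean = 7/2 ≈ 3.500
  cycle 1 → 0 → 1: weight = 7, length = 2, mean = 7/2 ≈ 3.500
Minimum mean = 3.500, attained e.g. along the cycle 0 → 1 → 0 with weight 7 and length 2. So λ(A) = 7/2 = 7/2.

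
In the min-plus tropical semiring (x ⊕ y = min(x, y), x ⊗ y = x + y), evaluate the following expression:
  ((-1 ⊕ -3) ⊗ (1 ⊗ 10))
((-1 ⊕ -3) ⊗ (1 ⊗ 10)) = 8

Expand innermost to outermost. Recall ⊕ takes the minimum of its arguments and ⊗ takes their sum. Working out the expression ((-1 ⊕ -3) ⊗ (1 ⊗ 10)) gives 8.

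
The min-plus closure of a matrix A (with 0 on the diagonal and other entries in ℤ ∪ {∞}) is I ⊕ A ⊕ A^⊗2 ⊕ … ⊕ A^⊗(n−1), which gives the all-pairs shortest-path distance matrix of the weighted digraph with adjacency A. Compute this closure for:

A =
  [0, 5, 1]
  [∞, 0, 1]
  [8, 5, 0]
Closure =
  [0, 5, 1]
  [9, 0, 1]
  [8, 5, 0]

This is the Floyd-Warshall all-pairs shortest-path computation. For each intermediate vertex k = 0, 1, …, 2, update dist[i][j] ← min(dist[i][j], dist[i][k] + dist[k][j]). The final matrix gives, for each (i, j), the minimum total weight of any directed path from i to j (possibly empty when i = j).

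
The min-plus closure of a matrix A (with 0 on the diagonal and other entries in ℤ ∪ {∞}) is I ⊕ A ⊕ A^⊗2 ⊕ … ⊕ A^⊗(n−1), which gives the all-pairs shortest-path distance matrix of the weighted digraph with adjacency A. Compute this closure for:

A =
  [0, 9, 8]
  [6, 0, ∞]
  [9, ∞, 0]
Closure =
  [0, 9, 8]
  [6, 0, 14]
  [9, 18, 0]

This is the Floyd-Warshall all-pairs shortest-path computation. For each intermediate vertex k = 0, 1, …, 2, update dist[i][j] ← min(dist[i][j], dist[i][k] + dist[k][j]). The final matrix gives, for each (i, j), the minimum total weight of any directed path from i to j (possibly empty when i = j).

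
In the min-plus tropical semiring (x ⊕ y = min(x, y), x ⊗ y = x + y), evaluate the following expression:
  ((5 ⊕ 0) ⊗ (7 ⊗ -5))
((5 ⊕ 0) ⊗ (7 ⊗ -5)) = 2

Expand innermost to outermost. Recall ⊕ takes the minimum of its arguments and ⊗ takes their sum. Working out the expression ((5 ⊕ 0) ⊗ (7 ⊗ -5)) gives 2.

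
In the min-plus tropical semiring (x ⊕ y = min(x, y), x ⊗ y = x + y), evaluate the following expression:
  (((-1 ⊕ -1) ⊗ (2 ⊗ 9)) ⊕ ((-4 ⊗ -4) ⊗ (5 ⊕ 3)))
(((-1 ⊕ -1) ⊗ (2 ⊗ 9)) ⊕ ((-4 ⊗ -4) ⊗ (5 ⊕ 3))) = -5

Expand innermost to outermost. Recall ⊕ takes the minimum of its arguments and ⊗ takes their sum. Working out the expression (((-1 ⊕ -1) ⊗ (2 ⊗ 9)) ⊕ ((-4 ⊗ -4) ⊗ (5 ⊕ 3))) gives -5.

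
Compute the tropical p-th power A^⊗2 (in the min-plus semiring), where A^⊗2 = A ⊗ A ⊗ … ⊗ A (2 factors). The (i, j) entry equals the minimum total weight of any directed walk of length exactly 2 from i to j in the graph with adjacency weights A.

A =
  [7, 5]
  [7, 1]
A^⊗2 =
  [12, 6]
  [8, 2]

Each entry (A^⊗2)_ij equals the minimum over all length-2 walks i = v_0 → v_1 → … → v_2 = j of Σ_t A[v_t][v_{t+1}]. For example, for (i, j) = (0, 1) we minimise over 2 possible intermediate vertex sequences; the minimum is 6, attained along the walk 0 → 1 → 1.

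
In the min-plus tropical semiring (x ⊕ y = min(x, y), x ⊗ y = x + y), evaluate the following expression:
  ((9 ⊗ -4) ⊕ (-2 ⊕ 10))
((9 ⊗ -4) ⊕ (-2 ⊕ 10)) = -2

Expand innermost to outermost. Recall ⊕ takes the minimum of its arguments and ⊗ takes their sum. Working out the expression ((9 ⊗ -4) ⊕ (-2 ⊕ 10)) gives -2.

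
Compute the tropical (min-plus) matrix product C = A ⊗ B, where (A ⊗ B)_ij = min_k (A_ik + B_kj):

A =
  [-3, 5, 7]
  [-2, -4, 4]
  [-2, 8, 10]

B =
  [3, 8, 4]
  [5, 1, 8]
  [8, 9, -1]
A ⊗ B =
  [0, 5, 1]
  [1, -3, 2]
  [1, 6, 2]

Apply the min-plus product entry-by-entry:
  C[0][0] = min over k of (A[0][0] + B[0][0] = -3 + 3 = 0, A[0][1] + B[1][0] = 5 + 5 = 10, A[0][2] + B[2][0] = 7 + 8 = 15) = 0 (attained at k = 0)
  C[0][1] = min over k of (A[0][0] + B[0][1] = -3 + 8 = 5, A[0][1] + B[1][1] = 5 + 1 = 6, A[0][2] + B[2][1] = 7 + 9 = 16) = 5 (attained at k = 0)
  C[0][2] = min over k of (A[0][0] + B[0][2] = -3 + 4 = 1, A[0][1] + B[1][2] = 5 + 8 = 13, A[0][2] + B[2][2] = 7 + -1 = 6) = 1 (attained at k = 0)
  C[1][0] = min over k of (A[1][0] + B[0][0] = -2 + 3 = 1, A[1][1] + B[1][0] = -4 + 5 = 1, A[1][2] + B[2][0] = 4 + 8 = 12) = 1 (attained at k = 0)
  C[1][1] = min over k of (A[1][0] + B[0][1] = -2 + 8 = 6, A[1][1] + B[1][1] = -4 + 1 = -3, A[1][2] + B[2][1] = 4 + 9 = 13) = -3 (attained at k = 1)
  C[1][2] = min over k of (A[1][0] + B[0][2] = -2 + 4 = 2, A[1][1] + B[1][2] = -4 + 8 = 4, A[1][2] + B[2][2] = 4 + -1 = 3) = 2 (attained at k = 0)
  C[2][0] = min over k of (A[2][0] + B[0][0] = -2 + 3 = 1, A[2][1] + B[1][0] = 8 + 5 = 13, A[2][2] + B[2][0] = 10 + 8 = 18) = 1 (attained at k = 0)
  C[2][1] = min over k of (A[2][0] + B[0][1] = -2 + 8 = 6, A[2][1] + B[1][1] = 8 + 1 = 9, A[2][2] + B[2][1] = 10 + 9 = 19) = 6 (attained at k = 0)
  C[2][2] = min over k of (A[2][0] + B[0][2] = -2 + 4 = 2, A[2][1] + B[1][2] = 8 + 8 = 16, A[2][2] + B[2][2] = 10 + -1 = 9) = 2 (attained at k = 0)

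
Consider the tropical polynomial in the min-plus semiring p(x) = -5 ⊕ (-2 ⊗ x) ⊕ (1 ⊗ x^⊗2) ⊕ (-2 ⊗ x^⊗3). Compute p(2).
p(2) = -5

A tropical monomial a ⊗ x^⊗i evaluates to a + i · x. Evaluating each term at x = 2:
  Term 0 contributes -5 + 0 · 2 = -5
  Term 1 contributes -2 + 1 · 2 = 0
  Term 2 contributes 1 + 2 · 2 = 5
  Term 3 contributes -2 + 3 · 2 = 4
p(2) = ⊕ of these = min[-5, 0, 5, 4] = -5.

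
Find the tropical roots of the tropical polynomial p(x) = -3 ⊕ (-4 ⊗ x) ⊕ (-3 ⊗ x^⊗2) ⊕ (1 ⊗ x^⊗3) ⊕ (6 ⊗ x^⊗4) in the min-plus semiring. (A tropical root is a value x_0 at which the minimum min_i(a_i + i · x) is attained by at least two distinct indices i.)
Roots: {-5, -4, -1, 1}

Each tropical root is a break point of the lower envelope of the lines y = a_i + i · x (there are 5 lines, with slopes 0, 1, ..., 4). Only the lines that attain the minimum somewhere contribute to roots; other lines are dominated. Here the surviving (envelope) indices are i = 4, i = 3, i = 2, i = 1, i = 0.
Intersections between consecutive envelope lines give the roots: for adjacent envelope indices i < j the intersection is x = (a_i − a_j) / (j − i). Reading off the sorted break points: {-5, -4, -1, 1}.
Verification: at each break x_0, at least two indices attain the minimum of min_i(a_i + i · x_0).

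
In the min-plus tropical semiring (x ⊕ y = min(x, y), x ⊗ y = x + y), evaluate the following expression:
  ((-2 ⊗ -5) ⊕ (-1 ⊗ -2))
((-2 ⊗ -5) ⊕ (-1 ⊗ -2)) = -7

Expand innermost to outermost. Recall ⊕ takes the minimum of its arguments and ⊗ takes their sum. Working out the expression ((-2 ⊗ -5) ⊕ (-1 ⊗ -2)) gives -7.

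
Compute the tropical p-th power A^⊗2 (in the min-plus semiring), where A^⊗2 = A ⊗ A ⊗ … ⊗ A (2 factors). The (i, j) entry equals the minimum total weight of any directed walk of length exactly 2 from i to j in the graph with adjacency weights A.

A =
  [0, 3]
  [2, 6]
A^⊗2 =
  [0, 3]
  [2, 5]

Each entry (A^⊗2)_ij equals the minimum over all length-2 walks i = v_0 → v_1 → … → v_2 = j of Σ_t A[v_t][v_{t+1}]. For example, for (i, j) = (0, 1) we minimise over 2 possible intermediate vertex sequences; the minimum is 3, attained along the walk 0 → 0 → 1.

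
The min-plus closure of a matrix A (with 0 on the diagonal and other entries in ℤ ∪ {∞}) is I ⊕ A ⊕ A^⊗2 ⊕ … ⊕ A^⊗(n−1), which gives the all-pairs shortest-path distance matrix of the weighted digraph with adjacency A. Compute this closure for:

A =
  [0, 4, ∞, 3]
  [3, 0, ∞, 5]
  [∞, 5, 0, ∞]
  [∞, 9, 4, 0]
Closure =
  [0, 4, 7, 3]
  [3, 0, 9, 5]
  [8, 5, 0, 10]
  [12, 9, 4, 0]

This is the Floyd-Warshall all-pairs shortest-path computation. For each intermediate vertex k = 0, 1, …, 3, update dist[i][j] ← min(dist[i][j], dist[i][k] + dist[k][j]). The final matrix gives, for each (i, j), the minimum total weight of any directed path from i to j (possibly empty when i = j).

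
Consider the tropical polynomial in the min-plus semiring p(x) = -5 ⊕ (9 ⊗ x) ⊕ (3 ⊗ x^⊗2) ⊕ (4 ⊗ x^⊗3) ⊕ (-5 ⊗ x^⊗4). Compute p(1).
p(1) = -5

A tropical monomial a ⊗ x^⊗i evaluates to a + i · x. Evaluating each term at x = 1:
  Term 0 contributes -5 + 0 · 1 = -5
  Term 1 contributes 9 + 1 · 1 = 10
  Term 2 contributes 3 + 2 · 1 = 5
  Term 3 contributes 4 + 3 · 1 = 7
  Term 4 contributes -5 + 4 · 1 = -1
p(1) = ⊕ of these = min[-5, 10, 5, 7, -1] = -5.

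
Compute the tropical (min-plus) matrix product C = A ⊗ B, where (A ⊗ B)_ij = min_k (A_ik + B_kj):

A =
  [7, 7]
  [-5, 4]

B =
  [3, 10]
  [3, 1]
A ⊗ B =
  [10, 8]
  [-2, 5]

Apply the min-plus product entry-by-entry:
  C[0][0] = min over k of (A[0][0] + B[0][0] = 7 + 3 = 10, A[0][1] + B[1][0] = 7 + 3 = 10) = 10 (attained at k = 0)
  C[0][1] = min over k of (A[0][0] + B[0][1] = 7 + 10 = 17, A[0][1] + B[1][1] = 7 + 1 = 8) = 8 (attained at k = 1)
  C[1][0] = min over k of (A[1][0] + B[0][0] = -5 + 3 = -2, A[1][1] + B[1][0] = 4 + 3 = 7) = -2 (attained at k = 0)
  C[1][1] = min over k of (A[1][0] + B[0][1] = -5 + 10 = 5, A[1][1] + B[1][1] = 4 + 1 = 5) = 5 (attained at k = 0)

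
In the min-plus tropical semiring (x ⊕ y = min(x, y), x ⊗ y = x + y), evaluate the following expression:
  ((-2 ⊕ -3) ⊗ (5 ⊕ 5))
((-2 ⊕ -3) ⊗ (5 ⊕ 5)) = 2

Expand innermost to outermost. Recall ⊕ takes the minimum of its arguments and ⊗ takes their sum. Working out the expression ((-2 ⊕ -3) ⊗ (5 ⊕ 5)) gives 2.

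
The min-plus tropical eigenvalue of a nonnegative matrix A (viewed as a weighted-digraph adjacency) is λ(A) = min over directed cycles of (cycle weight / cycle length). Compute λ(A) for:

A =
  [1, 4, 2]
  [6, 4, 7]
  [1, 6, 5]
λ(A) = 1

Enumerate directed cycles and compute their means (weight / length). Sample:
  cycle 0 → 0: weight = 1, length = 1, mean = 1/1 ≈ 1.000
  cycle 1 → 1: weight = 4, length = 1, mean = 4/1 ≈ 4.000
  cycle 2 → 2: weight = 5, length = 1, mean = 5/1 ≈ 5.000
  cycle 0 → 1 → 0: weight = 10, length = 2, mean = 10/2 ≈ 5.000
  cycle 0 → 2 → 0: weight = 3, length = 2, mean = 3/2 ≈ 1.500
  cycle 1 → 0 → 1: weight = 10, length = 2, mean = 10/2 ≈ 5.000
Minimum mean = 1.000, attained e.g. along the cycle 0 → 0 with weight 1 and length 1. So λ(A) = 1/1 = 1.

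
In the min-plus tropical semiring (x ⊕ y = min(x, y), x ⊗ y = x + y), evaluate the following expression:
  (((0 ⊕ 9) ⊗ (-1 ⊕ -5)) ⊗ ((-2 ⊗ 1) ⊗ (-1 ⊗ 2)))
(((0 ⊕ 9) ⊗ (-1 ⊕ -5)) ⊗ ((-2 ⊗ 1) ⊗ (-1 ⊗ 2))) = -5

Expand innermost to outermost. Recall ⊕ takes the minimum of its arguments and ⊗ takes their sum. Working out the expression (((0 ⊕ 9) ⊗ (-1 ⊕ -5)) ⊗ ((-2 ⊗ 1) ⊗ (-1 ⊗ 2))) gives -5.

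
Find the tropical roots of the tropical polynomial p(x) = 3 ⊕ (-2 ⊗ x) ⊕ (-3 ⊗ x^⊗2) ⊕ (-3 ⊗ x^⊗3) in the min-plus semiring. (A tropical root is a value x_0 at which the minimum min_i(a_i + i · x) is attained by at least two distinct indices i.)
Roots: {0, 1, 5}

Each tropical root is a break point of the lower envelope of the lines y = a_i + i · x (there are 4 lines, with slopes 0, 1, ..., 3). Only the lines that attain the minimum somewhere contribute to roots; other lines are dominated. Here the surviving (envelope) indices are i = 3, i = 2, i = 1, i = 0.
Intersections between consecutive envelope lines give the roots: for adjacent envelope indices i < j the intersection is x = (a_i − a_j) / (j − i). Reading off the sorted break points: {0, 1, 5}.
Verification: at each break x_0, at least two indices attain the minimum of min_i(a_i + i · x_0).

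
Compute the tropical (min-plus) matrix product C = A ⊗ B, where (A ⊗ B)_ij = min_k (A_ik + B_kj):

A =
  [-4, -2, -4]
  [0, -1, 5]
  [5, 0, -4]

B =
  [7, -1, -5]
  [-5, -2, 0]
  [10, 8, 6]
A ⊗ B =
  [-7, -5, -9]
  [-6, -3, -5]
  [-5, -2, 0]

Apply the min-plus product entry-by-entry:
  C[0][0] = min over k of (A[0][0] + B[0][0] = -4 + 7 = 3, A[0][1] + B[1][0] = -2 + -5 = -7, A[0][2] + B[2][0] = -4 + 10 = 6) = -7 (attained at k = 1)
  C[0][1] = min over k of (A[0][0] + B[0][1] = -4 + -1 = -5, A[0][1] + B[1][1] = -2 + -2 = -4, A[0][2] + B[2][1] = -4 + 8 = 4) = -5 (attained at k = 0)
  C[0][2] = min over k of (A[0][0] + B[0][2] = -4 + -5 = -9, A[0][1] + B[1][2] = -2 + 0 = -2, A[0][2] + B[2][2] = -4 + 6 = 2) = -9 (attained at k = 0)
  C[1][0] = min over k of (A[1][0] + B[0][0] = 0 + 7 = 7, A[1][1] + B[1][0] = -1 + -5 = -6, A[1][2] + B[2][0] = 5 + 10 = 15) = -6 (attained at k = 1)
  C[1][1] = min over k of (A[1][0] + B[0][1] = 0 + -1 = -1, A[1][1] + B[1][1] = -1 + -2 = -3, A[1][2] + B[2][1] = 5 + 8 = 13) = -3 (attained at k = 1)
  C[1][2] = min over k of (A[1][0] + B[0][2] = 0 + -5 = -5, A[1][1] + B[1][2] = -1 + 0 = -1, A[1][2] + B[2][2] = 5 + 6 = 11) = -5 (attained at k = 0)
  C[2][0] = min over k of (A[2][0] + B[0][0] = 5 + 7 = 12, A[2][1] + B[1][0] = 0 + -5 = -5, A[2][2] + B[2][0] = -4 + 10 = 6) = -5 (attained at k = 1)
  C[2][1] = min over k of (A[2][0] + B[0][1] = 5 + -1 = 4, A[2][1] + B[1][1] = 0 + -2 = -2, A[2][2] + B[2][1] = -4 + 8 = 4) = -2 (attained at k = 1)
  C[2][2] = min over k of (A[2][0] + B[0][2] = 5 + -5 = 0, A[2][1] + B[1][2] = 0 + 0 = 0, A[2][2] + B[2][2] = -4 + 6 = 2) = 0 (attained at k = 0)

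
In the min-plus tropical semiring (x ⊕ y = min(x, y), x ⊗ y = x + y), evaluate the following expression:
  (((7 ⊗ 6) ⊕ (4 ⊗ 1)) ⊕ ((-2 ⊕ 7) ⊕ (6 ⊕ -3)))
(((7 ⊗ 6) ⊕ (4 ⊗ 1)) ⊕ ((-2 ⊕ 7) ⊕ (6 ⊕ -3))) = -3

Expand innermost to outermost. Recall ⊕ takes the minimum of its arguments and ⊗ takes their sum. Working out the expression (((7 ⊗ 6) ⊕ (4 ⊗ 1)) ⊕ ((-2 ⊕ 7) ⊕ (6 ⊕ -3))) gives -3.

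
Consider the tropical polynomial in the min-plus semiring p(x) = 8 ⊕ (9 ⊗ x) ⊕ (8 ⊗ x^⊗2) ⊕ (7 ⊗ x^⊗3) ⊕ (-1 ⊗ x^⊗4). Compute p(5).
p(5) = 8

A tropical monomial a ⊗ x^⊗i evaluates to a + i · x. Evaluating each term at x = 5:
  Term 0 contributes 8 + 0 · 5 = 8
  Term 1 contributes 9 + 1 · 5 = 14
  Term 2 contributes 8 + 2 · 5 = 18
  Term 3 contributes 7 + 3 · 5 = 22
  Term 4 contributes -1 + 4 · 5 = 19
p(5) = ⊕ of these = min[8, 14, 18, 22, 19] = 8.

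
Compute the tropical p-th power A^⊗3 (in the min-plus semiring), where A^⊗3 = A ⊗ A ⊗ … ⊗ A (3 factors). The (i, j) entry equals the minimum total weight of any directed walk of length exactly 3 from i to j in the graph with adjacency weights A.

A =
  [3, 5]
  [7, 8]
A^⊗3 =
  [9, 11]
  [13, 15]

Each entry (A^⊗3)_ij equals the minimum over all length-3 walks i = v_0 → v_1 → … → v_3 = j of Σ_t A[v_t][v_{t+1}]. For example, for (i, j) = (0, 1) we minimise over 4 possible intermediate vertex sequences; the minimum is 11, attained along the walk 0 → 0 → 0 → 1.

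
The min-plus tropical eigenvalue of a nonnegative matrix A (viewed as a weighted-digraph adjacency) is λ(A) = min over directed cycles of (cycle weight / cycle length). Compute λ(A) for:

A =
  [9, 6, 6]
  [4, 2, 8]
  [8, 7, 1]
λ(A) = 1

Enumerate directed cycles and compute their means (weight / length). Sample:
  cycle 0 → 0: weight = 9, length = 1, mean = 9/1 ≈ 9.000
  cycle 1 → 1: weight = 2, length = 1, mean = 2/1 ≈ 2.000
  cycle 2 → 2: weight = 1, length = 1, mean = 1/1 ≈ 1.000
  cycle 0 → 1 → 0: weight = 10, length = 2, mean = 10/2 ≈ 5.000
  cycle 0 → 2 → 0: weight = 14, length = 2, mean = 14/2 ≈ 7.000
  cycle 1 → 0 → 1: weight = 10, length = 2, mean = 10/2 ≈ 5.000
Minimum mean = 1.000, attained e.g. along the cycle 2 → 2 with weight 1 and length 1. So λ(A) = 1/1 = 1.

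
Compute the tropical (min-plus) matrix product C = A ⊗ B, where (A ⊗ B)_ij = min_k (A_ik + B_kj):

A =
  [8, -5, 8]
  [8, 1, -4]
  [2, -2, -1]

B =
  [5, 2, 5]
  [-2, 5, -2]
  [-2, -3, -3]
A ⊗ B =
  [-7, 0, -7]
  [-6, -7, -7]
  [-4, -4, -4]

Apply the min-plus product entry-by-entry:
  C[0][0] = min over k of (A[0][0] + B[0][0] = 8 + 5 = 13, A[0][1] + B[1][0] = -5 + -2 = -7, A[0][2] + B[2][0] = 8 + -2 = 6) = -7 (attained at k = 1)
  C[0][1] = min over k of (A[0][0] + B[0][1] = 8 + 2 = 10, A[0][1] + B[1][1] = -5 + 5 = 0, A[0][2] + B[2][1] = 8 + -3 = 5) = 0 (attained at k = 1)
  C[0][2] = min over k of (A[0][0] + B[0][2] = 8 + 5 = 13, A[0][1] + B[1][2] = -5 + -2 = -7, A[0][2] + B[2][2] = 8 + -3 = 5) = -7 (attained at k = 1)
  C[1][0] = min over k of (A[1][0] + B[0][0] = 8 + 5 = 13, A[1][1] + B[1][0] = 1 + -2 = -1, A[1][2] + B[2][0] = -4 + -2 = -6) = -6 (attained at k = 2)
  C[1][1] = min over k of (A[1][0] + B[0][1] = 8 + 2 = 10, A[1][1] + B[1][1] = 1 + 5 = 6, A[1][2] + B[2][1] = -4 + -3 = -7) = -7 (attained at k = 2)
  C[1][2] = min over k of (A[1][0] + B[0][2] = 8 + 5 = 13, A[1][1] + B[1][2] = 1 + -2 = -1, A[1][2] + B[2][2] = -4 + -3 = -7) = -7 (attained at k = 2)
  C[2][0] = min over k of (A[2][0] + B[0][0] = 2 + 5 = 7, A[2][1] + B[1][0] = -2 + -2 = -4, A[2][2] + B[2][0] = -1 + -2 = -3) = -4 (attained at k = 1)
  C[2][1] = min over k of (A[2][0] + B[0][1] = 2 + 2 = 4, A[2][1] + B[1][1] = -2 + 5 = 3, A[2][2] + B[2][1] = -1 + -3 = -4) = -4 (attained at k = 2)
  C[2][2] = min over k of (A[2][0] + B[0][2] = 2 + 5 = 7, A[2][1] + B[1][2] = -2 + -2 = -4, A[2][2] + B[2][2] = -1 + -3 = -4) = -4 (attained at k = 1)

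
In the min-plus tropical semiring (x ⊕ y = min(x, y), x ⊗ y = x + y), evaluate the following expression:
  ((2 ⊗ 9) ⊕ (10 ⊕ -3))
((2 ⊗ 9) ⊕ (10 ⊕ -3)) = -3

Expand innermost to outermost. Recall ⊕ takes the minimum of its arguments and ⊗ takes their sum. Working out the expression ((2 ⊗ 9) ⊕ (10 ⊕ -3)) gives -3.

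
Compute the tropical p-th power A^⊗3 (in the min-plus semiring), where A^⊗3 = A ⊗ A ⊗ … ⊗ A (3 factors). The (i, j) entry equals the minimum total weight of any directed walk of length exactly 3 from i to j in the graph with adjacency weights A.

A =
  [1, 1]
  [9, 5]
A^⊗3 =
  [3, 3]
  [11, 11]

Each entry (A^⊗3)_ij equals the minimum over all length-3 walks i = v_0 → v_1 → … → v_3 = j of Σ_t A[v_t][v_{t+1}]. For example, for (i, j) = (0, 1) we minimise over 4 possible intermediate vertex sequences; the minimum is 3, attained along the walk 0 → 0 → 0 → 1.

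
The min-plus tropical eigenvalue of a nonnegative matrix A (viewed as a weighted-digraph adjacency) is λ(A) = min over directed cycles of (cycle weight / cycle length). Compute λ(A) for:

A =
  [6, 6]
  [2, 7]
λ(A) = 4

Enumerate directed cycles and compute their means (weight / length). Sample:
  cycle 0 → 0: weight = 6, length = 1, mean = 6/1 ≈ 6.000
  cycle 1 → 1: weight = 7, length = 1, mean = 7/1 ≈ 7.000
  cycle 0 → 1 → 0: weight = 8, length = 2, mean = 8/2 ≈ 4.000
  cycle 1 → 0 → 1: weight = 8, length = 2, mean = 8/2 ≈ 4.000
Minimum mean = 4.000, attained e.g. along the cycle 0 → 1 → 0 with weight 8 and length 2. So λ(A) = 8/2 = 4.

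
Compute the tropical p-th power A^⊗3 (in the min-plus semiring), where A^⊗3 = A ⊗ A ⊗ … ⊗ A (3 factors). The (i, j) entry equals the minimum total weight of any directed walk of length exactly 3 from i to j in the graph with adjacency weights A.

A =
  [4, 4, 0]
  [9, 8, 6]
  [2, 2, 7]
A^⊗3 =
  [6, 6, 2]
  [11, 11, 8]
  [4, 4, 6]

Each entry (A^⊗3)_ij equals the minimum over all length-3 walks i = v_0 → v_1 → … → v_3 = j of Σ_t A[v_t][v_{t+1}]. For example, for (i, j) = (0, 2) we minimise over 9 possible intermediate vertex sequences; the minimum is 2, attained along the walk 0 → 2 → 0 → 2.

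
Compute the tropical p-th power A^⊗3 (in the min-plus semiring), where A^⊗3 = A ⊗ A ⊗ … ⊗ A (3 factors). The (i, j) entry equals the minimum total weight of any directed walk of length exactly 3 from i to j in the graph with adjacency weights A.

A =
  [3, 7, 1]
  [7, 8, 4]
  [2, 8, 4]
A^⊗3 =
  [6, 10, 4]
  [9, 13, 7]
  [5, 11, 6]

Each entry (A^⊗3)_ij equals the minimum over all length-3 walks i = v_0 → v_1 → … → v_3 = j of Σ_t A[v_t][v_{t+1}]. For example, for (i, j) = (0, 2) we minimise over 9 possible intermediate vertex sequences; the minimum is 4, attained along the walk 0 → 2 → 0 → 2.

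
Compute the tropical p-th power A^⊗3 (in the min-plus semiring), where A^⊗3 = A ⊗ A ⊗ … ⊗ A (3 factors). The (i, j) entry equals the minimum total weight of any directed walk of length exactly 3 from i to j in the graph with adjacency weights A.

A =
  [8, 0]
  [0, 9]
A^⊗3 =
  [8, 0]
  [0, 8]

Each entry (A^⊗3)_ij equals the minimum over all length-3 walks i = v_0 → v_1 → … → v_3 = j of Σ_t A[v_t][v_{t+1}]. For example, for (i, j) = (0, 1) we minimise over 4 possible intermediate vertex sequences; the minimum is 0, attained along the walk 0 → 1 → 0 → 1.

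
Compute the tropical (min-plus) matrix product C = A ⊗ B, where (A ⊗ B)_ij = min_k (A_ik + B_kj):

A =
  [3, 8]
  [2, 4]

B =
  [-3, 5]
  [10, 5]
A ⊗ B =
  [0, 8]
  [-1, 7]

Apply the min-plus product entry-by-entry:
  C[0][0] = min over k of (A[0][0] + B[0][0] = 3 + -3 = 0, A[0][1] + B[1][0] = 8 + 10 = 18) = 0 (attained at k = 0)
  C[0][1] = min over k of (A[0][0] + B[0][1] = 3 + 5 = 8, A[0][1] + B[1][1] = 8 + 5 = 13) = 8 (attained at k = 0)
  C[1][0] = min over k of (A[1][0] + B[0][0] = 2 + -3 = -1, A[1][1] + B[1][0] = 4 + 10 = 14) = -1 (attained at k = 0)
  C[1][1] = min over k of (A[1][0] + B[0][1] = 2 + 5 = 7, A[1][1] + B[1][1] = 4 + 5 = 9) = 7 (attained at k = 0)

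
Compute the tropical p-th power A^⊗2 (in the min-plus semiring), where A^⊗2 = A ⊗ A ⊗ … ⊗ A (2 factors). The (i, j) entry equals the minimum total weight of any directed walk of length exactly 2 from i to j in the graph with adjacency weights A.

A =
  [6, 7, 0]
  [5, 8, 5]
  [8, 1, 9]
A^⊗2 =
  [8, 1, 6]
  [11, 6, 5]
  [6, 9, 6]

Each entry (A^⊗2)_ij equals the minimum over all length-2 walks i = v_0 → v_1 → … → v_2 = j of Σ_t A[v_t][v_{t+1}]. For example, for (i, j) = (0, 2) we minimise over 3 possible intermediate vertex sequences; the minimum is 6, attained along the walk 0 → 0 → 2.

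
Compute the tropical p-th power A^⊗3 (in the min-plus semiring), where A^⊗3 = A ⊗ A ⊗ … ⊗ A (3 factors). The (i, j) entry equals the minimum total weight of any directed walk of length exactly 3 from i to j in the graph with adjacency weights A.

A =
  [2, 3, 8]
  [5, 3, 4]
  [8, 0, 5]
A^⊗3 =
  [6, 7, 9]
  [9, 7, 8]
  [7, 4, 7]

Each entry (A^⊗3)_ij equals the minimum over all length-3 walks i = v_0 → v_1 → … → v_3 = j of Σ_t A[v_t][v_{t+1}]. For example, for (i, j) = (0, 2) we minimise over 9 possible intermediate vertex sequences; the minimum is 9, attained along the walk 0 → 0 → 1 → 2.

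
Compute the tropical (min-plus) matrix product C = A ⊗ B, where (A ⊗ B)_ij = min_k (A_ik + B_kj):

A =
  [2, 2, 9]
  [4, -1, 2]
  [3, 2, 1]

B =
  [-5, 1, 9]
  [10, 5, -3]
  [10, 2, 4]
A ⊗ B =
  [-3, 3, -1]
  [-1, 4, -4]
  [-2, 3, -1]

Apply the min-plus product entry-by-entry:
  C[0][0] = min over k of (A[0][0] + B[0][0] = 2 + -5 = -3, A[0][1] + B[1][0] = 2 + 10 = 12, A[0][2] + B[2][0] = 9 + 10 = 19) = -3 (attained at k = 0)
  C[0][1] = min over k of (A[0][0] + B[0][1] = 2 + 1 = 3, A[0][1] + B[1][1] = 2 + 5 = 7, A[0][2] + B[2][1] = 9 + 2 = 11) = 3 (attained at k = 0)
  C[0][2] = min over k of (A[0][0] + B[0][2] = 2 + 9 = 11, A[0][1] + B[1][2] = 2 + -3 = -1, A[0][2] + B[2][2] = 9 + 4 = 13) = -1 (attained at k = 1)
  C[1][0] = min over k of (A[1][0] + B[0][0] = 4 + -5 = -1, A[1][1] + B[1][0] = -1 + 10 = 9, A[1][2] + B[2][0] = 2 + 10 = 12) = -1 (attained at k = 0)
  C[1][1] = min over k of (A[1][0] + B[0][1] = 4 + 1 = 5, A[1][1] + B[1][1] = -1 + 5 = 4, A[1][2] + B[2][1] = 2 + 2 = 4) = 4 (attained at k = 1)
  C[1][2] = min over k of (A[1][0] + B[0][2] = 4 + 9 = 13, A[1][1] + B[1][2] = -1 + -3 = -4, A[1][2] + B[2][2] = 2 + 4 = 6) = -4 (attained at k = 1)
  C[2][0] = min over k of (A[2][0] + B[0][0] = 3 + -5 = -2, A[2][1] + B[1][0] = 2 + 10 = 12, A[2][2] + B[2][0] = 1 + 10 = 11) = -2 (attained at k = 0)
  C[2][1] = min over k of (A[2][0] + B[0][1] = 3 + 1 = 4, A[2][1] + B[1][1] = 2 + 5 = 7, A[2][2] + B[2][1] = 1 + 2 = 3) = 3 (attained at k = 2)
  C[2][2] = min over k of (A[2][0] + B[0][2] = 3 + 9 = 12, A[2][1] + B[1][2] = 2 + -3 = -1, A[2][2] + B[2][2] = 1 + 4 = 5) = -1 (attained at k = 1)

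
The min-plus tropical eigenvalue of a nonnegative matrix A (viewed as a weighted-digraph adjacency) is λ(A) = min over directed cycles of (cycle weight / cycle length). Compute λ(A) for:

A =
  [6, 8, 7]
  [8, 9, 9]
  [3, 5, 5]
λ(A) = 5

Enumerate directed cycles and compute their means (weight / length). Sample:
  cycle 0 → 0: weight = 6, length = 1, mean = 6/1 ≈ 6.000
  cycle 1 → 1: weight = 9, length = 1, mean = 9/1 ≈ 9.000
  cycle 2 → 2: weight = 5, length = 1, mean = 5/1 ≈ 5.000
  cycle 0 → 1 → 0: weight = 16, length = 2, mean = 16/2 ≈ 8.000
  cycle 0 → 2 → 0: weight = 10, length = 2, mean = 10/2 ≈ 5.000
  cycle 1 → 0 → 1: weight = 16, length = 2, mean = 16/2 ≈ 8.000
Minimum mean = 5.000, attained e.g. along the cycle 2 → 2 with weight 5 and length 1. So λ(A) = 5/1 = 5.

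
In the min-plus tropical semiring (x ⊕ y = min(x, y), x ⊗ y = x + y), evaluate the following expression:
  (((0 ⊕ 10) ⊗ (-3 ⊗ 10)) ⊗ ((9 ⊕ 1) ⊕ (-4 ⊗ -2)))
(((0 ⊕ 10) ⊗ (-3 ⊗ 10)) ⊗ ((9 ⊕ 1) ⊕ (-4 ⊗ -2))) = 1

Expand innermost to outermost. Recall ⊕ takes the minimum of its arguments and ⊗ takes their sum. Working out the expression (((0 ⊕ 10) ⊗ (-3 ⊗ 10)) ⊗ ((9 ⊕ 1) ⊕ (-4 ⊗ -2))) gives 1.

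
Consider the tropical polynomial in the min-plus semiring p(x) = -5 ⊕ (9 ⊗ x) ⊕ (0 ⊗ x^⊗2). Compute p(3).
p(3) = -5

A tropical monomial a ⊗ x^⊗i evaluates to a + i · x. Evaluating each term at x = 3:
  Term 0 contributes -5 + 0 · 3 = -5
  Term 1 contributes 9 + 1 · 3 = 12
  Term 2 contributes 0 + 2 · 3 = 6
p(3) = ⊕ of these = min[-5, 12, 6] = -5.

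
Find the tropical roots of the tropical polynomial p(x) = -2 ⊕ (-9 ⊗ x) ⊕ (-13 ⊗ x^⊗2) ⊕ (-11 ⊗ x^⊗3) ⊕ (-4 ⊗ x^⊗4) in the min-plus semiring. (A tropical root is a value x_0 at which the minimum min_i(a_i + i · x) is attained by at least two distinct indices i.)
Roots: {-7, -2, 4, 7}

Each tropical root is a break point of the lower envelope of the lines y = a_i + i · x (there are 5 lines, with slopes 0, 1, ..., 4). Only the lines that attain the minimum somewhere contribute to roots; other lines are dominated. Here the surviving (envelope) indices are i = 4, i = 3, i = 2, i = 1, i = 0.
Intersections between consecutive envelope lines give the roots: for adjacent envelope indices i < j the intersection is x = (a_i − a_j) / (j − i). Reading off the sorted break points: {-7, -2, 4, 7}.
Verification: at each break x_0, at least two indices attain the minimum of min_i(a_i + i · x_0).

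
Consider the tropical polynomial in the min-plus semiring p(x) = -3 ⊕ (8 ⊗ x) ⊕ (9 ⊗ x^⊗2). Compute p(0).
p(0) = -3

A tropical monomial a ⊗ x^⊗i evaluates to a + i · x. Evaluating each term at x = 0:
  Term 0 contributes -3 + 0 · 0 = -3
  Term 1 contributes 8 + 1 · 0 = 8
  Term 2 contributes 9 + 2 · 0 = 9
p(0) = ⊕ of these = min[-3, 8, 9] = -3.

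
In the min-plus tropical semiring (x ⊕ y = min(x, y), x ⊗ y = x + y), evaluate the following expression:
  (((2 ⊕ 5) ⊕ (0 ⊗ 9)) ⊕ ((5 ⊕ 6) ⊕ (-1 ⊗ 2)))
(((2 ⊕ 5) ⊕ (0 ⊗ 9)) ⊕ ((5 ⊕ 6) ⊕ (-1 ⊗ 2))) = 1

Expand innermost to outermost. Recall ⊕ takes the minimum of its arguments and ⊗ takes their sum. Working out the expression (((2 ⊕ 5) ⊕ (0 ⊗ 9)) ⊕ ((5 ⊕ 6) ⊕ (-1 ⊗ 2))) gives 1.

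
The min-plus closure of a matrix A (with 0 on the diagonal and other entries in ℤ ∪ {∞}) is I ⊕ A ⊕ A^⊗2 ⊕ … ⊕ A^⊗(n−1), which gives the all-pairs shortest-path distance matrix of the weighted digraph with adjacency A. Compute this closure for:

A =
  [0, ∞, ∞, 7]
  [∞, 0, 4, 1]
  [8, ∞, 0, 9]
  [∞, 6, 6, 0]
Closure =
  [0, 13, 13, 7]
  [12, 0, 4, 1]
  [8, 15, 0, 9]
  [14, 6, 6, 0]

This is the Floyd-Warshall all-pairs shortest-path computation. For each intermediate vertex k = 0, 1, …, 3, update dist[i][j] ← min(dist[i][j], dist[i][k] + dist[k][j]). The final matrix gives, for each (i, j), the minimum total weight of any directed path from i to j (possibly empty when i = j).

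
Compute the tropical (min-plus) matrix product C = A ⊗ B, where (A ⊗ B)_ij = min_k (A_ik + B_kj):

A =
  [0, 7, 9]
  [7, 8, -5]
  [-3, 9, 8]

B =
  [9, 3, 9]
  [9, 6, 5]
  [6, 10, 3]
A ⊗ B =
  [9, 3, 9]
  [1, 5, -2]
  [6, 0, 6]

Apply the min-plus product entry-by-entry:
  C[0][0] = min over k of (A[0][0] + B[0][0] = 0 + 9 = 9, A[0][1] + B[1][0] = 7 + 9 = 16, A[0][2] + B[2][0] = 9 + 6 = 15) = 9 (attained at k = 0)
  C[0][1] = min over k of (A[0][0] + B[0][1] = 0 + 3 = 3, A[0][1] + B[1][1] = 7 + 6 = 13, A[0][2] + B[2][1] = 9 + 10 = 19) = 3 (attained at k = 0)
  C[0][2] = min over k of (A[0][0] + B[0][2] = 0 + 9 = 9, A[0][1] + B[1][2] = 7 + 5 = 12, A[0][2] + B[2][2] = 9 + 3 = 12) = 9 (attained at k = 0)
  C[1][0] = min over k of (A[1][0] + B[0][0] = 7 + 9 = 16, A[1][1] + B[1][0] = 8 + 9 = 17, A[1][2] + B[2][0] = -5 + 6 = 1) = 1 (attained at k = 2)
  C[1][1] = min over k of (A[1][0] + B[0][1] = 7 + 3 = 10, A[1][1] + B[1][1] = 8 + 6 = 14, A[1][2] + B[2][1] = -5 + 10 = 5) = 5 (attained at k = 2)
  C[1][2] = min over k of (A[1][0] + B[0][2] = 7 + 9 = 16, A[1][1] + B[1][2] = 8 + 5 = 13, A[1][2] + B[2][2] = -5 + 3 = -2) = -2 (attained at k = 2)
  C[2][0] = min over k of (A[2][0] + B[0][0] = -3 + 9 = 6, A[2][1] + B[1][0] = 9 + 9 = 18, A[2][2] + B[2][0] = 8 + 6 = 14) = 6 (attained at k = 0)
  C[2][1] = min over k of (A[2][0] + B[0][1] = -3 + 3 = 0, A[2][1] + B[1][1] = 9 + 6 = 15, A[2][2] + B[2][1] = 8 + 10 = 18) = 0 (attained at k = 0)
  C[2][2] = min over k of (A[2][0] + B[0][2] = -3 + 9 = 6, A[2][1] + B[1][2] = 9 + 5 = 14, A[2][2] + B[2][2] = 8 + 3 = 11) = 6 (attained at k = 0)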